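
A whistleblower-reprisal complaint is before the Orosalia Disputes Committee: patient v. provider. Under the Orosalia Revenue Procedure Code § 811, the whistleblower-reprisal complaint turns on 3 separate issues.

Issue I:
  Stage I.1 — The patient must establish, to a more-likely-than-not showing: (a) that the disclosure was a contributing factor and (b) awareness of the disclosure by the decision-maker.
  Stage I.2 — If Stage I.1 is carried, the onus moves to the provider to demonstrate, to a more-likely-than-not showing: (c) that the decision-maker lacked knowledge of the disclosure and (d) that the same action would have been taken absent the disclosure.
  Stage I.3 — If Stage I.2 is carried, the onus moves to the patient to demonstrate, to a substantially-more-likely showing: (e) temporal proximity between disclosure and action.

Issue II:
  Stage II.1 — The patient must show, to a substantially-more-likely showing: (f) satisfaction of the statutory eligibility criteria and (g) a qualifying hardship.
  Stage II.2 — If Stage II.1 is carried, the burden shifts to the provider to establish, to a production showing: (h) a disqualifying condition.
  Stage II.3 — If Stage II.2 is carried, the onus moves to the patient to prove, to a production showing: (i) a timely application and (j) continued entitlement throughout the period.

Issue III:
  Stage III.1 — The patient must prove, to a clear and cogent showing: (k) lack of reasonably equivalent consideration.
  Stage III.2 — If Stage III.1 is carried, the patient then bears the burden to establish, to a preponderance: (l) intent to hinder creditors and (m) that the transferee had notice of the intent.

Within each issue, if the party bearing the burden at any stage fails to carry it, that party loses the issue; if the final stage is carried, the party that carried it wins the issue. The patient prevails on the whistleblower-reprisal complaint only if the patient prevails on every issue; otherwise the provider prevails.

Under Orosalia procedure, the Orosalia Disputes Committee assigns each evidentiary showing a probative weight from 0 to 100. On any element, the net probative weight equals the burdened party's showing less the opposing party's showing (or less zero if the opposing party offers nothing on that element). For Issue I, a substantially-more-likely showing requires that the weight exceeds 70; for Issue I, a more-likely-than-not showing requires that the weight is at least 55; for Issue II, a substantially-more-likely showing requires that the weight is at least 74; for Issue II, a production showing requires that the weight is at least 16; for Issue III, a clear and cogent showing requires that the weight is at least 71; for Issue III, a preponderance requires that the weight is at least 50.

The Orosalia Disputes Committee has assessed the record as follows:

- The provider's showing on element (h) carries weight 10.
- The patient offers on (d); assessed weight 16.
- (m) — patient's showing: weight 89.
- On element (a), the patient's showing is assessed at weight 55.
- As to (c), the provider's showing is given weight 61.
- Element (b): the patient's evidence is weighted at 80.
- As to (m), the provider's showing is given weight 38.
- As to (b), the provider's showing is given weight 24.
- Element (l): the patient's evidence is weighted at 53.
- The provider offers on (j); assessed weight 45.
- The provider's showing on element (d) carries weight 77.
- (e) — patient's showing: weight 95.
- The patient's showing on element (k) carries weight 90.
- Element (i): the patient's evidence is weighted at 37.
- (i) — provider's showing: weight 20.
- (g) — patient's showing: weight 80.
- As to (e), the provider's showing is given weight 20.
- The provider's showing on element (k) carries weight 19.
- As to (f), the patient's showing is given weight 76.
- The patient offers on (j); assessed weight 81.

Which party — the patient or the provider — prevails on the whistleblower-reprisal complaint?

patient

— Issue I —
At Stage I.1 the patient must meet a more-likely-than-not showing (weight is at least 55): on (a) the weight is 55, ≥ 55, so (a) meets the standard; on (b) the weight is 80 less the opposing 24 gives net 56, ≥ 55, so (b) meets the standard.
  The patient carries Stage I.1; the provider now bears the burden.
At Stage I.2 the provider must meet a more-likely-than-not showing (weight is at least 55): on (c) the weight is 61, which does reach 55, so (c) meets the standard; on (d) the weight is 77 less the opposing 16 gives net 61, which does reach 55, so (d) meets the standard.
  All elements met. The burden passes to the patient.
At Stage I.3 the patient must meet a substantially-more-likely showing (weight exceeds 70): on (e) the weight is 95 less the opposing 20 gives net 75, > 70, so (e) meets the standard.
  Stage I.3 carried; the final stage is satisfied.
All stages carried — the patient prevails on this issue.
— Issue II —
Stage II.1 (patient, a substantially-more-likely showing, weight is at least 74): (f) 76 ≥ 74 — meets; (g) 80 ≥ 74 — meets.
  The patient carries Stage II.1; the provider now bears the burden.
Stage II.2 (provider, a production showing, weight is at least 16): (h) 10 < 16 — fails.
  Stage II.2 not carried; the provider fails its burden.
The patient prevails on this issue.
— Issue III —
At Stage III.1 the patient must meet a clear and cogent showing (weight is at least 71): on (k) the weight is 90 less the opposing 19 gives net 71, which does reach 71, so (k) meets the standard.
  Stage III.1 is satisfied; the patient continues to bear the burden.
At Stage III.2 the patient must meet a preponderance (weight is at least 50): on (l) the weight is 53, ≥ 50, so (l) meets the standard; on (m) the weight is 89 less the opposing 38 gives net 51, which does reach 50, so (m) meets the standard.
  Stage III.2 carried; the final stage is satisfied.
Every stage carried; the patient prevails on this issue.
Per-issue: Issue I → patient; Issue II → patient; Issue III → patient. The patient must prevail on every issue; overall, the patient prevails.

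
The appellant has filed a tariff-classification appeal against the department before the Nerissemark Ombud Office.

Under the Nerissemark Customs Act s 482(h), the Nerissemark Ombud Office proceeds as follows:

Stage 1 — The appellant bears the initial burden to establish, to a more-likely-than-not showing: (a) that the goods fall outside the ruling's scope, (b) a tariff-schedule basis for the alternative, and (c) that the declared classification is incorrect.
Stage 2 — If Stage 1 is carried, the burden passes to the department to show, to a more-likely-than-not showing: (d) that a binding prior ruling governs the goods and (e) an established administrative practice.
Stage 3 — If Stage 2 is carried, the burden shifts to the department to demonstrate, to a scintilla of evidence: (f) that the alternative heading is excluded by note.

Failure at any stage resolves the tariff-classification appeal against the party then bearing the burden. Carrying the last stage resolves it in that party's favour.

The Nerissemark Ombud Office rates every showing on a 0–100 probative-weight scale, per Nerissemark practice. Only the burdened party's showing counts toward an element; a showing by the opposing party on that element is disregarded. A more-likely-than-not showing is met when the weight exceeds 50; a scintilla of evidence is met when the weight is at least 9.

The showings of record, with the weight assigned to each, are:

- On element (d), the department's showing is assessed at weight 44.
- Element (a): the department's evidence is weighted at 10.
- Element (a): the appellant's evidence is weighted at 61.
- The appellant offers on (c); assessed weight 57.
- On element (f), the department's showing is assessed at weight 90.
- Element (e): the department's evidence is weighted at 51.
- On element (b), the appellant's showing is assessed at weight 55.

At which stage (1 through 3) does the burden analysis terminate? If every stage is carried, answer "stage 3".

stage 2

Stage 1 (appellant, a more-likely-than-not showing, weight exceeds 50): (a) 61 (department's 10 disregarded) > 50 — meets; (b) 55 > 50 — meets; (c) 57 > 50 — meets.
  Stage 1 is satisfied; the onus moves to the department.
Stage 2 (department, a more-likely-than-not showing, weight exceeds 50): (d) 44 ≤ 50 — fails; (e) 51 > 50 — meets.
  The department does not carry Stage 2.
The analysis ends at Stage 2; the appellant prevails.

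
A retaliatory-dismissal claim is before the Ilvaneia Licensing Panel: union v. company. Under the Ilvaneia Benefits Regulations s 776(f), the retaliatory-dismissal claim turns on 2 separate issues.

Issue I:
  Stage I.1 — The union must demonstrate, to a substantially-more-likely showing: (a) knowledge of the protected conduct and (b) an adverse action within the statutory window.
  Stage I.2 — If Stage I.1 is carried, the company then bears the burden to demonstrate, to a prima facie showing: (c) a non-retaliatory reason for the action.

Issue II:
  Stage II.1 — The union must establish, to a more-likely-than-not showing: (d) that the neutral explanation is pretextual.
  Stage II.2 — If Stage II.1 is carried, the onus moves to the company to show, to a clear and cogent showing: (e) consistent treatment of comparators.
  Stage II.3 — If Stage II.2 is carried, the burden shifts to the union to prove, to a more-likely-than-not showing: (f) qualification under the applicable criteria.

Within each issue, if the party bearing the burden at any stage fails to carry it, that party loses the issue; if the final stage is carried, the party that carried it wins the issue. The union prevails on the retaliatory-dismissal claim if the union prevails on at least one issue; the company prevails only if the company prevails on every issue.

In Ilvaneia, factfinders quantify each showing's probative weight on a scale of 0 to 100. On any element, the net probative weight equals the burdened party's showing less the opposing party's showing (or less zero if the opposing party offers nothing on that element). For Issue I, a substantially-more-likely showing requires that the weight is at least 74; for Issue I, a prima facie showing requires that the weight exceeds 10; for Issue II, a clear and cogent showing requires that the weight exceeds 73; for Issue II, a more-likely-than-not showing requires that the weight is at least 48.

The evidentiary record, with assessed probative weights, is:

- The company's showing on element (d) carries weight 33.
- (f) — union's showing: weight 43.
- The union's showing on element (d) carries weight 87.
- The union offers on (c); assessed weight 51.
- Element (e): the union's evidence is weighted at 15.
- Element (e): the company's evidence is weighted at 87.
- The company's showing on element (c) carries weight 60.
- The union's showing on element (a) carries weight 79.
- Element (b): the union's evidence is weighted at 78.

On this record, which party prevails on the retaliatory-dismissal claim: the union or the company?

— Issue I —
At Stage I.1 the union must meet a substantially-more-likely showing (weight is at least 74): on (a) the weight is 79, which does reach 74, so (a) meets the standard; on (b) the weight is 78, ≥ 74, so (b) meets the standard.
  Stage I.1 is satisfied; the onus moves to the company.
At Stage I.2 the company must meet a prima facie showing (weight exceeds 10): on (c) the weight is 60 less the opposing 51 gives net 9, ≤ 10, so (c) does not meet the standard.
  Stage I.2 not carried; the company fails its burden.
So the union prevails on this issue.
— Issue II —
Stage II.1 — burden on union; standard: a more-likely-than-not showing (weight is at least 48).
    (d): 87 − 33 = 54 ≥ 48 [met]
  Stage II.1 carried; the burden shifts to the company.
Stage II.2 — burden on company; standard: a clear and cogent showing (weight exceeds 73).
    (e): 87 − 15 = 72 ≤ 73 [not met]
  Stage II.2 not carried; the company fails its burden.
So the union prevails on this issue.
Per-issue: Issue I → union; Issue II → union. The union must prevail on at least one issue; overall, the union prevails.

union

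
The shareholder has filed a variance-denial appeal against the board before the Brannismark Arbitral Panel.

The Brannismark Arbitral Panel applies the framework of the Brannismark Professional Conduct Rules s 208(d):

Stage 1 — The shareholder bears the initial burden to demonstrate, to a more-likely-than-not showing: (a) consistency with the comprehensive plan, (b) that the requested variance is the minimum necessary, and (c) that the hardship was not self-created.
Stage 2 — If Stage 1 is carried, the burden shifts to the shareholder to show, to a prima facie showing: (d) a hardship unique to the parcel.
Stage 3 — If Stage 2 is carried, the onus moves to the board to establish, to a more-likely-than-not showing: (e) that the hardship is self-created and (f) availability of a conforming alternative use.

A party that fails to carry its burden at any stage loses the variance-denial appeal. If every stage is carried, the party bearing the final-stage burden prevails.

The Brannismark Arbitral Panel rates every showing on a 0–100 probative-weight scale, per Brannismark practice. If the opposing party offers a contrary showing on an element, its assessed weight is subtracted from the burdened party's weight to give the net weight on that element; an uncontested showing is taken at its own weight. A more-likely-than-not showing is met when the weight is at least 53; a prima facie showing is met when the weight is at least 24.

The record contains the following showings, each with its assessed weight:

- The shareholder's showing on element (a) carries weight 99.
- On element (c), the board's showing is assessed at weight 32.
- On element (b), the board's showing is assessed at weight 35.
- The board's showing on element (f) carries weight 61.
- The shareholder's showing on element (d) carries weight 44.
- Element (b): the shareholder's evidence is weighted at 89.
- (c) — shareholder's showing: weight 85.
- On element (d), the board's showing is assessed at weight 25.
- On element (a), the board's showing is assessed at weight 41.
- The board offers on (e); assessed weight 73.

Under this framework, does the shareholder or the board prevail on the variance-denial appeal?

board

Stage 1 (shareholder, a more-likely-than-not showing, weight is at least 53): (a) net 99−41=58 ≥ 53 — meets; (b) net 89−35=54 ≥ 53 — meets; (c) net 85−32=53 ≥ 53 — meets.
  All elements met. The shareholder retains the burden for Stage 2.
Stage 2 (shareholder, a prima facie showing, weight is at least 24): (d) net 44−25=19 < 24 — fails.
  Not every element is met, so the shareholder fails to carry Stage 2.
The analysis ends at Stage 2; the board prevails.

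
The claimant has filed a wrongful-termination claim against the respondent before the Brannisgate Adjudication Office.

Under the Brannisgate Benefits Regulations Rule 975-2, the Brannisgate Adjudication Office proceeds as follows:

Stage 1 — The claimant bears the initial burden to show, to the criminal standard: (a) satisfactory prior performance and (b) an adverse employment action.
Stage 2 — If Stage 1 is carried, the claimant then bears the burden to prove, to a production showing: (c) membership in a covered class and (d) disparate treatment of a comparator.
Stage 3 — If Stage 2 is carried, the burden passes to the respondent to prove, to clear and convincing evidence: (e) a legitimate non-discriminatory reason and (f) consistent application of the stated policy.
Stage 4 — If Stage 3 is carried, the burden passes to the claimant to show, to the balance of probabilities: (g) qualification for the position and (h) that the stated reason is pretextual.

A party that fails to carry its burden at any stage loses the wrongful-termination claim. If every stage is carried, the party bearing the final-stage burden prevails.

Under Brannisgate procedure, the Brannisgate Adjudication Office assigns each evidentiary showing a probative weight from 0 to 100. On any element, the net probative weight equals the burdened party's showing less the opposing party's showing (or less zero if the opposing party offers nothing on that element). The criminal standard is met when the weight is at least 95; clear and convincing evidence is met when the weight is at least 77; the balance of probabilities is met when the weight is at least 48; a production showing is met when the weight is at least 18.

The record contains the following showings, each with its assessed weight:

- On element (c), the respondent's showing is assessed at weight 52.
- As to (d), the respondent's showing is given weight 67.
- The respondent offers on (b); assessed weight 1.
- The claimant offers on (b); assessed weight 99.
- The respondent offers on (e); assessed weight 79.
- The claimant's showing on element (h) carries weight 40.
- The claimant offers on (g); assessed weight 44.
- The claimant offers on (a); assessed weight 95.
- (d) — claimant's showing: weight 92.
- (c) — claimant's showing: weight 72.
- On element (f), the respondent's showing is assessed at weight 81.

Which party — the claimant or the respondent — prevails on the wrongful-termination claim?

Stage 1 — burden on claimant; standard: the criminal standard (weight is at least 95).
    (a): 95 ≥ 95 [met]
    (b): 99 − 1 = 98 ≥ 95 [met]
  Stage 1 is satisfied; the claimant continues to bear the burden.
Stage 2 — burden on claimant; standard: a production showing (weight is at least 18).
    (c): 72 − 52 = 20 ≥ 18 [met]
    (d): 92 − 67 = 25 ≥ 18 [met]
  Stage 2 is satisfied; the onus moves to the respondent.
Stage 3 — burden on respondent; standard: clear and convincing evidence (weight is at least 77).
    (e): 79 ≥ 77 [met]
    (f): 81 ≥ 77 [met]
  Stage 3 is satisfied; the onus moves to the claimant.
Stage 4 — burden on claimant; standard: the balance of probabilities (weight is at least 48).
    (g): 44 < 48 [not met]
    (h): 40 < 48 [not met]
  Stage 4 not carried; the claimant fails its burden.
So the respondent prevails.

respondent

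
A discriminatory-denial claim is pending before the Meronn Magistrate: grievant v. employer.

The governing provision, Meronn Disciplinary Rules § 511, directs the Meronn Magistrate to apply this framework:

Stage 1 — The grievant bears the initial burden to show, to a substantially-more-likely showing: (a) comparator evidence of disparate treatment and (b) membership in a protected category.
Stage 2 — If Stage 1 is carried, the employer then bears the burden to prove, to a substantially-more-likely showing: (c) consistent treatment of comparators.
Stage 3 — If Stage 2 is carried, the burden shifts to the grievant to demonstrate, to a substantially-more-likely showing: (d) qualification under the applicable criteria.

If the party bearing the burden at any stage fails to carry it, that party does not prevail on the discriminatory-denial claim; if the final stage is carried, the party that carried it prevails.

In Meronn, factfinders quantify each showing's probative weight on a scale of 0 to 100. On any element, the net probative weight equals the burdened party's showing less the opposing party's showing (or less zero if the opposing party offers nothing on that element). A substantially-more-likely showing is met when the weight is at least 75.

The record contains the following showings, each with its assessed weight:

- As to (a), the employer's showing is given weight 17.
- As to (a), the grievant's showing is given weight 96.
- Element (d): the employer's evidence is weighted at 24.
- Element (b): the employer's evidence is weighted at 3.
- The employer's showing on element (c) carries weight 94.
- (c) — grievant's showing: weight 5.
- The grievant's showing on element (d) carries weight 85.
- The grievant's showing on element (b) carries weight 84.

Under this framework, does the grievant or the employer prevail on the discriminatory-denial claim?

Stage 1 — burden on grievant; standard: a substantially-more-likely showing (weight is at least 75).
    (a): 96 − 17 = 79 ≥ 75 [met]
    (b): 84 − 3 = 81 ≥ 75 [met]
  All elements met. The burden passes to the employer.
Stage 2 — burden on employer; standard: a substantially-more-likely showing (weight is at least 75).
    (c): 94 − 5 = 89 ≥ 75 [met]
  Stage 2 carried; the burden shifts to the grievant.
Stage 3 — burden on grievant; standard: a substantially-more-likely showing (weight is at least 75).
    (d): 85 − 24 = 61 < 75 [not met]
  The grievant does not carry Stage 3.
The analysis ends at Stage 3; the employer prevails.

employer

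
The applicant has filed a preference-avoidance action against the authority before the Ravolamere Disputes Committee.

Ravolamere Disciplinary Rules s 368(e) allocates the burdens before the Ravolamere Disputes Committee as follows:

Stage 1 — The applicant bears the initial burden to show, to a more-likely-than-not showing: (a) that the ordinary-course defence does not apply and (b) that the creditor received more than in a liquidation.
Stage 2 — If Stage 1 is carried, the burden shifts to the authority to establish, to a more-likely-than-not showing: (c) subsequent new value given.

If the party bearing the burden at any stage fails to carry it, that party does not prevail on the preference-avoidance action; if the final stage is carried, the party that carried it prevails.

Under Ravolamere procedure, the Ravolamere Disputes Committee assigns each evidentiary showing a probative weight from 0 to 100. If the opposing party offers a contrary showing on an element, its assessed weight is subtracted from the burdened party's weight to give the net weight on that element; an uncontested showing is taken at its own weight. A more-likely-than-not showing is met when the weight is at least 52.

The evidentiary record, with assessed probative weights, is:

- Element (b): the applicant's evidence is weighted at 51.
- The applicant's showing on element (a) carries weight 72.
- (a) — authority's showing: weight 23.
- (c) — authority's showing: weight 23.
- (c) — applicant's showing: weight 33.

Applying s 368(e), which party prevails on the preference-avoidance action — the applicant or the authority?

At Stage 1 the applicant must meet a more-likely-than-not showing (weight is at least 52): on (a) the weight is 72 less the opposing 23 gives net 49, which does not reach 52, so (a) does not meet the standard; on (b) the weight is 51, which does not reach 52, so (b) does not meet the standard.
  Stage 1 not carried; the applicant fails its burden.
The analysis ends at Stage 1; the authority prevails.

authority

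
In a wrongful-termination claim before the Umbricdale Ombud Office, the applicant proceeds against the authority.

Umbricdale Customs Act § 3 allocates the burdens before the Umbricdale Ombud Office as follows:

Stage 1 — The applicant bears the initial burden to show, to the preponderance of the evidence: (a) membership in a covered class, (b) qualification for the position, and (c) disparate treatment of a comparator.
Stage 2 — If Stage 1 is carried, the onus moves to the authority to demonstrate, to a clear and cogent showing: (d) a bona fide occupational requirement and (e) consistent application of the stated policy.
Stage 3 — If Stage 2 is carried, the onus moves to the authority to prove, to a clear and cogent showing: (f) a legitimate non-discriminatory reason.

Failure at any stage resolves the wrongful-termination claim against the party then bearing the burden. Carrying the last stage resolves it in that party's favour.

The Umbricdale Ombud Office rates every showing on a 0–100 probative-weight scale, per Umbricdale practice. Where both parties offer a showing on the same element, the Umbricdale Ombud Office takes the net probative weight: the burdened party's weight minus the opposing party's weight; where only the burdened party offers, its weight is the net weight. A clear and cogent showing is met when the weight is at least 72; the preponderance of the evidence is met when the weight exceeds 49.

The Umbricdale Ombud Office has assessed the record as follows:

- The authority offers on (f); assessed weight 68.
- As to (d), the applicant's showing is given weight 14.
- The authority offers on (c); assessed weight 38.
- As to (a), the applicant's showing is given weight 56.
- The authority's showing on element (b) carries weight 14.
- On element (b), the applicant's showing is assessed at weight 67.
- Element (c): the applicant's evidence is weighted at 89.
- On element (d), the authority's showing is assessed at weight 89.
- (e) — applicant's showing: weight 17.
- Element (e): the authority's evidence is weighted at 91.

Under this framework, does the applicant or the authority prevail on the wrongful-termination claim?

applicant

Stage 1 — burden on applicant; standard: the preponderance of the evidence (weight exceeds 49).
    (a): 56 > 49 [met]
    (b): 67 − 14 = 53 > 49 [met]
    (c): 89 − 38 = 51 > 49 [met]
  Stage 1 is satisfied; the onus moves to the authority.
Stage 2 — burden on authority; standard: a clear and cogent showing (weight is at least 72).
    (d): 89 − 14 = 75 ≥ 72 [met]
    (e): 91 − 17 = 74 ≥ 72 [met]
  Stage 2 carried; the burden remains with the authority.
Stage 3 — burden on authority; standard: a clear and cogent showing (weight is at least 72).
    (f): 68 < 72 [not met]
  The authority does not carry Stage 3.
So the applicant prevails.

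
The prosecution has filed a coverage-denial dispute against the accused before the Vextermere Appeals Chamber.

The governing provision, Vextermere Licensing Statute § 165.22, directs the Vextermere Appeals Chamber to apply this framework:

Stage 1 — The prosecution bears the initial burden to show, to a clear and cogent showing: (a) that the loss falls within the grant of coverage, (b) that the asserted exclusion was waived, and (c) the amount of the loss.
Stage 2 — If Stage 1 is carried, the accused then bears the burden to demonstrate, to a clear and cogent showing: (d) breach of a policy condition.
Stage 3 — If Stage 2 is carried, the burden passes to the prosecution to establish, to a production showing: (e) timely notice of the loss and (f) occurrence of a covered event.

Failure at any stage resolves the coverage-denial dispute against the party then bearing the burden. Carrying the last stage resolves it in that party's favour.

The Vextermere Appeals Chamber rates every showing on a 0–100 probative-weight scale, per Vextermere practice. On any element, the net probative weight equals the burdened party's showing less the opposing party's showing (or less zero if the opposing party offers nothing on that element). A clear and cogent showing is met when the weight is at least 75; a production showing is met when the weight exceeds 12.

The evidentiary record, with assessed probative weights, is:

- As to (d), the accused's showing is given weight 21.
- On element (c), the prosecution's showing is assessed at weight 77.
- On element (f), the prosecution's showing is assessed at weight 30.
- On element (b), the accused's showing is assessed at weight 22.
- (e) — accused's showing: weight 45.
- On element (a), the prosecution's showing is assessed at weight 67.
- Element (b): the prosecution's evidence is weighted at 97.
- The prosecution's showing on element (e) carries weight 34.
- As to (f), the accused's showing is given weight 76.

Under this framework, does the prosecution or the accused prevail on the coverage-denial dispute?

accused

At Stage 1 the prosecution must meet a clear and cogent showing (weight is at least 75): on (a) the weight is 67, which does not reach 75, so (a) does not meet the standard; on (b) the weight is 97 less the opposing 22 gives net 75, ≥ 75, so (b) meets the standard; on (c) the weight is 77, which does reach 75, so (c) meets the standard.
  Not every element is met, so the prosecution fails to carry Stage 1.
The accused prevails.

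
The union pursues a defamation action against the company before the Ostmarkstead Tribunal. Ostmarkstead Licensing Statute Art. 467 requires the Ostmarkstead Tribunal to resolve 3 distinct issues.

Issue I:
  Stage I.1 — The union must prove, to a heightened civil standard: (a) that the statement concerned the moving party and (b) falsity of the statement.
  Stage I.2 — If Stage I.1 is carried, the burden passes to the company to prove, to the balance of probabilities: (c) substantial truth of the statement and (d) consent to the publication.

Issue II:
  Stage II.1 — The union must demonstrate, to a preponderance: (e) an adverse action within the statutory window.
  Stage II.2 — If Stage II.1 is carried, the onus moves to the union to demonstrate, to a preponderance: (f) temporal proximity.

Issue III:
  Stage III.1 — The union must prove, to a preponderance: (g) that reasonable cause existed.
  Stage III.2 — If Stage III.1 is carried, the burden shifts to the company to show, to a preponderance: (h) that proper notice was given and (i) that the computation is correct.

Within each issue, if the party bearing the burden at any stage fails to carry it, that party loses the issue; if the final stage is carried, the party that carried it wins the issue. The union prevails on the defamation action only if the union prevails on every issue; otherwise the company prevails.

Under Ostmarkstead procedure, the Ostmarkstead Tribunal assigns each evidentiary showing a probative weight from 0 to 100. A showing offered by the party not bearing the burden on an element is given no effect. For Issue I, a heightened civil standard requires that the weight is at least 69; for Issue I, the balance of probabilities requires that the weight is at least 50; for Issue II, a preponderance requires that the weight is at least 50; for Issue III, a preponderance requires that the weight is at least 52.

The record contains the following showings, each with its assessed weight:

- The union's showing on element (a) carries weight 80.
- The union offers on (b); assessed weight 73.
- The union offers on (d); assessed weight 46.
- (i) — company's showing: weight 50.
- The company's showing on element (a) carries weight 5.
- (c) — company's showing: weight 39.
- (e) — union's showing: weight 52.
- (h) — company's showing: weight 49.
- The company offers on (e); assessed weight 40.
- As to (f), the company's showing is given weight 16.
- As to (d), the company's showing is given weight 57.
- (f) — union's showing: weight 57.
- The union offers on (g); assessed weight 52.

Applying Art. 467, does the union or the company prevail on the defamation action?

— Issue I —
Stage I.1 (union, a heightened civil standard, weight is at least 69): (a) 80 (company's 5 disregarded) ≥ 69 — meets; (b) 73 ≥ 69 — meets.
  All elements met. The burden passes to the company.
Stage I.2 (company, the balance of probabilities, weight is at least 50): (c) 39 < 50 — fails; (d) 57 (union's 46 disregarded) ≥ 50 — meets.
  Stage I.2 not carried; the company fails its burden.
So the union prevails on this issue.
— Issue II —
Stage II.1 (union, a preponderance, weight is at least 50): (e) 52 (company's 40 disregarded) ≥ 50 — meets.
  All elements met. The union retains the burden for Stage II.2.
Stage II.2 (union, a preponderance, weight is at least 50): (f) 57 (company's 16 disregarded) ≥ 50 — meets.
  All elements met at the final stage.
With every stage satisfied, the union prevails on this issue.
— Issue III —
Stage III.1 (union, a preponderance, weight is at least 52): (g) 52 ≥ 52 — meets.
  Stage III.1 is satisfied; the onus moves to the company.
Stage III.2 (company, a preponderance, weight is at least 52): (h) 49 < 52 — fails; (i) 50 < 52 — fails.
  Stage III.2 not carried; the company fails its burden.
The analysis ends at Stage III.2; the union prevails on this issue.
Per-issue: Issue I → union; Issue II → union; Issue III → union. The union must prevail on every issue; overall, the union prevails.

union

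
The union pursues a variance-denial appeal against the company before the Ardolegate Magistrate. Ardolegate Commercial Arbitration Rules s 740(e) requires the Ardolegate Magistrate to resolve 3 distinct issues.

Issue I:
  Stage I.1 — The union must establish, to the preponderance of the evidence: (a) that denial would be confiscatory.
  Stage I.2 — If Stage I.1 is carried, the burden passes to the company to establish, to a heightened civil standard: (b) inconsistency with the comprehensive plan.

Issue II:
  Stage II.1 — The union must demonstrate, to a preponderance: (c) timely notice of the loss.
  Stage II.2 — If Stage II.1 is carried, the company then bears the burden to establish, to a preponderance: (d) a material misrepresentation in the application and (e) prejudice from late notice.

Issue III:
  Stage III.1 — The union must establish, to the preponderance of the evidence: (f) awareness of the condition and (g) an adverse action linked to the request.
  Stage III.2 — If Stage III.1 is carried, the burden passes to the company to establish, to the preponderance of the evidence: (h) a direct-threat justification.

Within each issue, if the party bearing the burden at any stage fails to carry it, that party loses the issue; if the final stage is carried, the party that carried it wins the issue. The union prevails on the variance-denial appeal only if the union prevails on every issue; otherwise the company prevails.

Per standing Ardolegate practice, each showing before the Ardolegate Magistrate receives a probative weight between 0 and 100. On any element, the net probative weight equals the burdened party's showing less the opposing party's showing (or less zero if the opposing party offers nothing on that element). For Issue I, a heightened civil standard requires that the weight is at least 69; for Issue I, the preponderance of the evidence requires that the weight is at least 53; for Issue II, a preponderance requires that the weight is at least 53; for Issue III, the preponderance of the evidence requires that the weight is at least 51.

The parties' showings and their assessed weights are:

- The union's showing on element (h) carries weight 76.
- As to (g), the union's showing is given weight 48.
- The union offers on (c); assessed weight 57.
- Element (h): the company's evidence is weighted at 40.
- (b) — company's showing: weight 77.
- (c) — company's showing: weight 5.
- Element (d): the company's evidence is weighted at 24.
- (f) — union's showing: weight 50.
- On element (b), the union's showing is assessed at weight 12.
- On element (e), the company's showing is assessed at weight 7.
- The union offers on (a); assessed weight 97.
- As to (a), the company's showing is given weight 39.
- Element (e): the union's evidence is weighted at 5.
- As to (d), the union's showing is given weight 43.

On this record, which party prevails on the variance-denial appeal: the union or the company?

company

— Issue I —
Stage I.1 — burden on union; standard: the preponderance of the evidence (weight is at least 53).
    (a): 97 − 39 = 58 ≥ 53 [met]
  All elements met. The burden passes to the company.
Stage I.2 — burden on company; standard: a heightened civil standard (weight is at least 69).
    (b): 77 − 12 = 65 < 69 [not met]
  The company does not carry Stage I.2.
The analysis ends at Stage I.2; the union prevails on this issue.
— Issue II —
Stage II.1 — burden on union; standard: a preponderance (weight is at least 53).
    (c): 57 − 5 = 52 < 53 [not met]
  The union does not carry Stage II.1.
So the company prevails on this issue.
— Issue III —
Stage III.1 (union, the preponderance of the evidence, weight is at least 51): (f) 50 < 51 — fails; (g) 48 < 51 — fails.
  Stage III.1 not carried; the union fails its burden.
The analysis ends at Stage III.1; the company prevails on this issue.
Per-issue: Issue I → union; Issue II → company; Issue III → company. The union must prevail on every issue; overall, the company prevails.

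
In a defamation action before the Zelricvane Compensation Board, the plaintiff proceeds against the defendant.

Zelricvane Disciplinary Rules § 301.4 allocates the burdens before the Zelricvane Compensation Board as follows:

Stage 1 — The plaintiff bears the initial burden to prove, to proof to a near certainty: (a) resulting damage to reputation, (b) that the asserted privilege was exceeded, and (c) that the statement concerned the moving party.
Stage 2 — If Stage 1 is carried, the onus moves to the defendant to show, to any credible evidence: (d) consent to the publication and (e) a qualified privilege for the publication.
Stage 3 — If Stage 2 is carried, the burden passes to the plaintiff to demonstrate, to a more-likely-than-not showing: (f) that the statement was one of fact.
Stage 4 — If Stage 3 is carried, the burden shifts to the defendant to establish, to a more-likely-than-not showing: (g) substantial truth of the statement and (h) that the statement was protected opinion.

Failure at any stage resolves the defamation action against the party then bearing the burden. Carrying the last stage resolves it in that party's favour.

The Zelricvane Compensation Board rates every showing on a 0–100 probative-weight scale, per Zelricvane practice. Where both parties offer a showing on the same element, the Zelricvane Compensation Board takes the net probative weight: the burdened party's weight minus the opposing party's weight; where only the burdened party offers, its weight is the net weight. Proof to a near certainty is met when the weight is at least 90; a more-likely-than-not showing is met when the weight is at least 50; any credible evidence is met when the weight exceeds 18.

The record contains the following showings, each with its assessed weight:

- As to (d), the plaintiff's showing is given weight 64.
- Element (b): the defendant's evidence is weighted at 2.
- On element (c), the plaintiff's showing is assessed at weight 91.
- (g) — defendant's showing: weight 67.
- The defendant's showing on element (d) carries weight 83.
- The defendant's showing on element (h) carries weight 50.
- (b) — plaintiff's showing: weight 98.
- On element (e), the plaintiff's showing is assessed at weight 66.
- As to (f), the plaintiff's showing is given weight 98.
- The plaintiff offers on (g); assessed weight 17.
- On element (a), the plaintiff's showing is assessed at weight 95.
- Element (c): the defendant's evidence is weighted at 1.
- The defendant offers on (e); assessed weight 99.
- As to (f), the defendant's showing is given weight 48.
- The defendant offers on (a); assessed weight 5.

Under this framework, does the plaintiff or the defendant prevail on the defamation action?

Stage 1 — burden on plaintiff; standard: proof to a near certainty (weight is at least 90).
    (a): 95 − 5 = 90 ≥ 90 [met]
    (b): 98 − 2 = 96 ≥ 90 [met]
    (c): 91 − 1 = 90 ≥ 90 [met]
  The plaintiff carries Stage 1; the defendant now bears the burden.
Stage 2 — burden on defendant; standard: any credible evidence (weight exceeds 18).
    (d): 83 − 64 = 19 > 18 [met]
    (e): 99 − 66 = 33 > 18 [met]
  The defendant carries Stage 2; the plaintiff now bears the burden.
Stage 3 — burden on plaintiff; standard: a more-likely-than-not showing (weight is at least 50).
    (f): 98 − 48 = 50 ≥ 50 [met]
  Stage 3 is satisfied; the onus moves to the defendant.
Stage 4 — burden on defendant; standard: a more-likely-than-not showing (weight is at least 50).
    (g): 67 − 17 = 50 ≥ 50 [met]
    (h): 50 ≥ 50 [met]
  All elements met at the final stage.
With every stage satisfied, the defendant prevails.

defendant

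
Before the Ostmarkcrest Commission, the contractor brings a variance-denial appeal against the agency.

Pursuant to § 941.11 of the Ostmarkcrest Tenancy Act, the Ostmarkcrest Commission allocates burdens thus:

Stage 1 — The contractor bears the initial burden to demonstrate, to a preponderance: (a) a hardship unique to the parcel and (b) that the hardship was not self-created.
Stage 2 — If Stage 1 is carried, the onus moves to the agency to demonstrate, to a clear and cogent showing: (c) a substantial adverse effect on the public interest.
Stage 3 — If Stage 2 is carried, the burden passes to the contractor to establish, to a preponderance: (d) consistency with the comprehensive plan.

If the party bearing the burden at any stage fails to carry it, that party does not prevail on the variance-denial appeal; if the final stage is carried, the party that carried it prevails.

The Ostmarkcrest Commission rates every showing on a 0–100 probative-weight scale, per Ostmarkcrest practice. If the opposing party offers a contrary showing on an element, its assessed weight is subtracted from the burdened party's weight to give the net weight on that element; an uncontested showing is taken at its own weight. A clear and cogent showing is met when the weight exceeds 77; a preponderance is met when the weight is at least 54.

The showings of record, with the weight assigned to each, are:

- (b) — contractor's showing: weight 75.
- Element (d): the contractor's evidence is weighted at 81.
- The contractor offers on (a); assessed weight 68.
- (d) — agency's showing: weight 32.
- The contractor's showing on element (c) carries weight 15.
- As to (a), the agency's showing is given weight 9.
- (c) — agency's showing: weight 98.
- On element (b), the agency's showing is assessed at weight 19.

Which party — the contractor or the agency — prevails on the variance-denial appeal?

agency

Stage 1 (contractor, a preponderance, weight is at least 54): (a) net 68−9=59 ≥ 54 — meets; (b) net 75−19=56 ≥ 54 — meets.
  Stage 1 is satisfied; the onus moves to the agency.
Stage 2 (agency, a clear and cogent showing, weight exceeds 77): (c) net 98−15=83 > 77 — meets.
  The agency carries Stage 2; the contractor now bears the burden.
Stage 3 (contractor, a preponderance, weight is at least 54): (d) net 81−32=49 < 54 — fails.
  Stage 3 not carried; the contractor fails its burden.
The analysis ends at Stage 3; the agency prevails.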